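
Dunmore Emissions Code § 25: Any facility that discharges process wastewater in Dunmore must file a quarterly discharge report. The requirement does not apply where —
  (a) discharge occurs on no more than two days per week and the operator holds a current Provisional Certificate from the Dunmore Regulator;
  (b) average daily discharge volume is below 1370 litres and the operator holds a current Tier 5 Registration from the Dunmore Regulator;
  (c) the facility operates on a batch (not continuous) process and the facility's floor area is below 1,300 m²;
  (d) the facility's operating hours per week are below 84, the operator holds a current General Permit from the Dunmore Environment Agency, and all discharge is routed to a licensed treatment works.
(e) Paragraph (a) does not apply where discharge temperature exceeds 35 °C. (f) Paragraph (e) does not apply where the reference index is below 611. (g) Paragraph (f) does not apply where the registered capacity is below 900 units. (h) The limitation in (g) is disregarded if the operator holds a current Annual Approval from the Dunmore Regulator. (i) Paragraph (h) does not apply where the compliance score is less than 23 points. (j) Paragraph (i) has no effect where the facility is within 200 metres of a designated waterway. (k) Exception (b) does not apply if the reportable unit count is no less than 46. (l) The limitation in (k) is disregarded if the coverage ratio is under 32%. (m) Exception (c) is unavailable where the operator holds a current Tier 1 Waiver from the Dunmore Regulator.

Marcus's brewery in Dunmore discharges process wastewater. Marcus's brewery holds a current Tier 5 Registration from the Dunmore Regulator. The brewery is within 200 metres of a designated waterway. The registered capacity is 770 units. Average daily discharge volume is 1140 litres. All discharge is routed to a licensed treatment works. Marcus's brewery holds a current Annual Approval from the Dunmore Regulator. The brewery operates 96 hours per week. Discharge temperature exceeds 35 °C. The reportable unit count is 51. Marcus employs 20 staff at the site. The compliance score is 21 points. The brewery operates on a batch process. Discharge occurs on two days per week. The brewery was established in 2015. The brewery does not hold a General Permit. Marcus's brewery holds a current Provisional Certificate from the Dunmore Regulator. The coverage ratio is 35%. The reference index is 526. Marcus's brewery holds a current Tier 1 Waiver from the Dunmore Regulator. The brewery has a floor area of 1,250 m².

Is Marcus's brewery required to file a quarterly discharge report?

No — exception (a) applies; Marcus's brewery is not required to file a quarterly discharge report.

All of (a)'s requirements are met (discharge occurs on no more than two days per week; a current Provisional Certificate is held). Considering the limiting provisions: (e) applies (discharge temperature exceeds 35 °C), but is set aside by (f): (f) applies — the reference index is 526, below the 611 limit. (g) operates (the registered capacity is 770 units, below the 900 units limit), but is set aside by (h): (h) operates against (g): a current Annual Approval is held. (i) would limit (h) — the compliance score is 21 points, less than the 23 points limit — but (j) sets (i) aside: (j) operates against (i): the brewery is within 200 m of a designated waterway. (a) remains available.
Exception (b) is satisfied on its face — average daily discharge volume is 1140 litres, below the 1370 litres limit; a current Tier 5 Registration is held. But applying paragraphs (k)–(l): (k) operates against (b): the reportable unit count is 51, meeting the 46 threshold. (l), which would lift (k), is inapplicable — the coverage ratio is 35%, not under 32%. So (b) is unavailable.
All of (c)'s requirements are met (the facility operates on a batch process; the facility's floor area is 1,250 m², below the 1,300 m² limit). But applying paragraph (m): (m) is triggered — a current Tier 1 Waiver is held. Exception (c) does not apply.
Exception (d) fails — the facility's operating hours per week are 96, not below 84.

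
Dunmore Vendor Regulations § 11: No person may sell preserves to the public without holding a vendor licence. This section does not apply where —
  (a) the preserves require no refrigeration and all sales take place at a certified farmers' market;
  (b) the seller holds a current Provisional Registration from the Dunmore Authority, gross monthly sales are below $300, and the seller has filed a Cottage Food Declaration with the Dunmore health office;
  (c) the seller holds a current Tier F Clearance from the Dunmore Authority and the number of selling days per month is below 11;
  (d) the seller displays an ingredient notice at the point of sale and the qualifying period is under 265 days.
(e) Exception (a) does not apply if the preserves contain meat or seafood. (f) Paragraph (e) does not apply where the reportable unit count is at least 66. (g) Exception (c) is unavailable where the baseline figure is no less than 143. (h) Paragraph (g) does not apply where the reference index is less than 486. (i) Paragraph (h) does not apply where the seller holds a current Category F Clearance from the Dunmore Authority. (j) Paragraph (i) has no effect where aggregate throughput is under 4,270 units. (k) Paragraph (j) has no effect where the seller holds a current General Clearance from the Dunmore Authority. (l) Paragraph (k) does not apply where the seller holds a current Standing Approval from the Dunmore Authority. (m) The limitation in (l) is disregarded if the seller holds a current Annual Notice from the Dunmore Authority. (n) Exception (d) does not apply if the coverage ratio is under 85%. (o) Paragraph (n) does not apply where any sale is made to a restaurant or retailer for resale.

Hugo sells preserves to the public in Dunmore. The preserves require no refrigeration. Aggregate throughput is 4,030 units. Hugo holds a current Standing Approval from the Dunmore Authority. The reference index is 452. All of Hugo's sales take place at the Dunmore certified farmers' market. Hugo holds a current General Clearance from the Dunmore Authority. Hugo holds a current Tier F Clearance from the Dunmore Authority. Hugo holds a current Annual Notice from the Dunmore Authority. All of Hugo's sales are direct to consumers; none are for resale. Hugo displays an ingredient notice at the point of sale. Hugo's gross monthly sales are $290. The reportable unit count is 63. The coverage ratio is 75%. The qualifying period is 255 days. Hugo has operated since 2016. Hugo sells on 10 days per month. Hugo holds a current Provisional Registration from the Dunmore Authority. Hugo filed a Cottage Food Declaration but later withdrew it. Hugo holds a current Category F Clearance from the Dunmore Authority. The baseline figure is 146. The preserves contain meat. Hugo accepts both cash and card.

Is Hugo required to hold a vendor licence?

All of (a)'s requirements are met (the preserves are shelf-stable; all sales are at a certified farmers' market). Turning to paragraphs (e)–(f): (e) is triggered — the preserves contain meat. (f) is inapplicable (the reportable unit count is 63, short of 66), so (e) stands. So (a) is unavailable.
Exception (b) fails — the Cottage Food Declaration was withdrawn.
Exception (c): a current Tier F Clearance is held; the number of selling days per month is 10, below the 11 limit — every condition holds. However, paragraphs (g)–(m) must be considered: (g) is triggered — the baseline figure is 146, meeting the 143 threshold. (h) would limit (g) — the reference index is 452, less than the 486 limit — but (i) sets (h) aside: (i) operates against (h): a current Category F Clearance is held. (j) would limit (i) — aggregate throughput is 4,030 units, under the 4,270 units limit — but (k) sets (j) aside: (k) is engaged — a current General Clearance is held. (l) is engaged (a current Standing Approval is held), but is set aside by (m): (m) applies — a current Annual Notice is held. Exception (c) does not apply.
Exception (d)'s conditions are all satisfied: an ingredient notice is displayed; the qualifying period is 255 days, under the 265 days limit. Turning to paragraphs (n)–(o): (n) operates — the coverage ratio is 75%, under the 85% limit. (o), which would lift (n), does not operate here — no sales are for resale. (d) is therefore removed.
None of the exceptions is available; § 11 applies in full.

Yes — Hugo must hold a vendor licence.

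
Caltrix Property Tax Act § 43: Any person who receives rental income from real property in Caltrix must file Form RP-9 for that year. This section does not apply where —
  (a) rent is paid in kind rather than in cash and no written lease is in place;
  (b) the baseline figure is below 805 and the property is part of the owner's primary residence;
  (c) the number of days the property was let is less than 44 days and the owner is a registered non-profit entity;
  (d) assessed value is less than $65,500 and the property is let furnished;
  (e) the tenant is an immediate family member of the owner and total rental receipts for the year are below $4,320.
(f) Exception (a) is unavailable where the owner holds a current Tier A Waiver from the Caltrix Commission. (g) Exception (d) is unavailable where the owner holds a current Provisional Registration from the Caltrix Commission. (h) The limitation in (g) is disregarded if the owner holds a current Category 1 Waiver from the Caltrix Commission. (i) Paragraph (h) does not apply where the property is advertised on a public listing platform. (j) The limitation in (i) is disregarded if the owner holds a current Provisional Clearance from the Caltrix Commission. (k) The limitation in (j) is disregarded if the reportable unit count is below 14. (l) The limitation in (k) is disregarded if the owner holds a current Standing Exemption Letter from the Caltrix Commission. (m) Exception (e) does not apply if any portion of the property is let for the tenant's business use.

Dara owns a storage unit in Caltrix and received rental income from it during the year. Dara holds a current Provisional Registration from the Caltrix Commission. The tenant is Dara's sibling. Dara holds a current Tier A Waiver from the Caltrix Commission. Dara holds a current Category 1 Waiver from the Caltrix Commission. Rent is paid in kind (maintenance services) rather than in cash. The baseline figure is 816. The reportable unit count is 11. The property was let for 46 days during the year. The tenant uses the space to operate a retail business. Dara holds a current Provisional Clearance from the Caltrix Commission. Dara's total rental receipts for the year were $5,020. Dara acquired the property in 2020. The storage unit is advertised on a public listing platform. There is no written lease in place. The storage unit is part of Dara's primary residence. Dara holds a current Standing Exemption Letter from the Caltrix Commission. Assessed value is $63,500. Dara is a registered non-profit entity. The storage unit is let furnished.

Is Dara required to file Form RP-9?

Exception (a)'s conditions are all satisfied: rent is paid in kind; there is no written lease. Turning to paragraph (f): (f) operates against (a): a current Tier A Waiver is held. So (a) is unavailable.
Exception (b) fails — the baseline figure is 816, not below 805.
Exception (c) fails — the number of days the property was let is 46 days, not less than 44 days.
All of (d)'s requirements are met (assessed value is $63,500, less than the $65,500 limit; the property is let furnished). As to paragraphs (g)–(l): (g) applies (a current Provisional Registration is held), but is set aside by (h): (h) is triggered — a current Category 1 Waiver is held. (i) is engaged (the property is publicly advertised), but is itself disapplied by (j): (j) operates against (i): a current Provisional Clearance is held. (k) applies (the reportable unit count is 11, below the 14 limit), but is itself disapplied by (l): (l) operates against (k): a current Standing Exemption Letter is held. Exception (d) stands.
Exception (e) requires that total rental receipts for the year are below $4,320; but total rental receipts for the year are $5,020, not below $4,320, so (e) is unavailable.

No — exception (d) applies; Dara is not required to file Form RP-9.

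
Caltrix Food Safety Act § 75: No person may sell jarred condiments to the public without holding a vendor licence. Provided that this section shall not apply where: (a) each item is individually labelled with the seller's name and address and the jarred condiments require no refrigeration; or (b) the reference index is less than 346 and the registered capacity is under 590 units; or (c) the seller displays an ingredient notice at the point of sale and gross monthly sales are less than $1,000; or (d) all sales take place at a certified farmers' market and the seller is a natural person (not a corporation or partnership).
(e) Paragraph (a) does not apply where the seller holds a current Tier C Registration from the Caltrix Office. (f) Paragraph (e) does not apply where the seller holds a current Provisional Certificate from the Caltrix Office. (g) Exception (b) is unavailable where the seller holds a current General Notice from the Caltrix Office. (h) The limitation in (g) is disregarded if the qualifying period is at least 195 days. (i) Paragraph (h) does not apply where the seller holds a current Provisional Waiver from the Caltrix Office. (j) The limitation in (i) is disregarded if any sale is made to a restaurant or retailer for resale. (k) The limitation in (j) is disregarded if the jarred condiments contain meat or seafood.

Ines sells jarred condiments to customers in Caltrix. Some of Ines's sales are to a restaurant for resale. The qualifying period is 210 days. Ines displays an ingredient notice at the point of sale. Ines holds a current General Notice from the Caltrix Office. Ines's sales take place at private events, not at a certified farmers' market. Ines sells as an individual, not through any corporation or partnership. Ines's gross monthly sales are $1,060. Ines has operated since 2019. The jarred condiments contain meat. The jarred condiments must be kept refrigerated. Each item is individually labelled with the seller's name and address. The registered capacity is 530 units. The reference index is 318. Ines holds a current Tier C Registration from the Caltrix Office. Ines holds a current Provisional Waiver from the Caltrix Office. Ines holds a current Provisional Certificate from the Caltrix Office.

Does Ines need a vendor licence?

Exception (a) fails — the jarred condiments require refrigeration.
Exception (b): the reference index is 318, less than the 346 limit; the registered capacity is 530 units, under the 590 units limit — every condition holds. Turning to paragraphs (g)–(k): (g) operates — a current General Notice is held. (h) would limit (g) — the qualifying period is 210 days, meeting the 195 days threshold — but (i) sets (h) aside: (i) operates against (h): a current Provisional Waiver is held. (j) applies (some sales are to a restaurant for resale), but is set aside by (k): (k) operates against (j): the jarred condiments contain meat. (b) is therefore removed.
Exception (c) does not apply: gross monthly sales are $1,060, not less than $1,000.
Exception (d) does not apply: sales are at private events, not a certified farmers' market.
None of the exceptions is available; § 75 applies in full.

Yes — Ines must hold a vendor licence.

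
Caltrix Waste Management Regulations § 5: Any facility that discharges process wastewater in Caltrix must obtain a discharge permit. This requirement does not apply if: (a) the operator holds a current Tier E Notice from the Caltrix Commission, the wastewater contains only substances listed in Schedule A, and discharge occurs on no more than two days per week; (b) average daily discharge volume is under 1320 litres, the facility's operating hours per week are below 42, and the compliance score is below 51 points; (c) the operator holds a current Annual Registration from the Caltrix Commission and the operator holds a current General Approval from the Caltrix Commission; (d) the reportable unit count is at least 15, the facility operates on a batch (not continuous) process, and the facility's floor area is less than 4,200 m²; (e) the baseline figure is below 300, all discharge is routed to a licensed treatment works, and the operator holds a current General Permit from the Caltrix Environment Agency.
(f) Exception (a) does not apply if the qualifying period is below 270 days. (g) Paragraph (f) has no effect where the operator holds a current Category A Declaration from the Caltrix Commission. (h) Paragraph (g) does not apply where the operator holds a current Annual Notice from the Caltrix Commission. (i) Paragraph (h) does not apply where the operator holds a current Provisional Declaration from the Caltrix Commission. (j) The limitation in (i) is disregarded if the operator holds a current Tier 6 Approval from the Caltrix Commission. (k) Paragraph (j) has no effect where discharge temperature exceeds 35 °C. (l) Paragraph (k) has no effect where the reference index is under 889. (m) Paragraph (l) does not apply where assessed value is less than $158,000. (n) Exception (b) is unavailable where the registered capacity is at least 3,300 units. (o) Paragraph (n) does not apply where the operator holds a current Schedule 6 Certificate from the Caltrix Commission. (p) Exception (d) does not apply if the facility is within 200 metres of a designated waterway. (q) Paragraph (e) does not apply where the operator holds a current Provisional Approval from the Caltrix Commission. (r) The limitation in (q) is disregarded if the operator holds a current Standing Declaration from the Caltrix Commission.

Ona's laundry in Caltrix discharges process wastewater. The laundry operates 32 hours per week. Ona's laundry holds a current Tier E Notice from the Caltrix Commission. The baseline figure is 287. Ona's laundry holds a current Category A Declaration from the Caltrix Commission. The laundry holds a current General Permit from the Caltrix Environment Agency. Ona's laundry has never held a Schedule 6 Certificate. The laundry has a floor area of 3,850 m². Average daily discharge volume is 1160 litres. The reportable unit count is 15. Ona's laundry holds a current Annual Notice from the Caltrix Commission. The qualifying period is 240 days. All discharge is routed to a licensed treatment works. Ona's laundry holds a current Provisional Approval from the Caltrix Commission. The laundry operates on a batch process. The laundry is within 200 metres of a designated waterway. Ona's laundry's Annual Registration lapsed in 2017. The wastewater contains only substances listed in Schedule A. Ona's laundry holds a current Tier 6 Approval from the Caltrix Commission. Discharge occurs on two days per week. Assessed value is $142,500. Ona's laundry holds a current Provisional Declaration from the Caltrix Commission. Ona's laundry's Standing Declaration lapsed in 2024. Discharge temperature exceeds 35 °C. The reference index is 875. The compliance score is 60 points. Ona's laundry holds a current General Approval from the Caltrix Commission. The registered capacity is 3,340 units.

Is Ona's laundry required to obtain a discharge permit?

No — exception (a) applies; Ona's laundry is not required to obtain a discharge permit.

All of (a)'s requirements are met (a current Tier E Notice is held; the wastewater is Schedule-A-only; discharge occurs on no more than two days per week). Applying paragraphs (f)–(m): (f) would limit (a) — the qualifying period is 240 days, below the 270 days limit — but (g) sets (f) aside: (g) operates against (f): a current Category A Declaration is held. (h) would limit (g) — a current Annual Notice is held — but (i) sets (h) aside: (i) operates — a current Provisional Declaration is held. (j) is triggered (a current Tier 6 Approval is held), but is overridden by (k): (k) operates against (j): discharge temperature exceeds 35 °C. (l) is engaged (the reference index is 875, under the 889 limit), but yields to (m): (m) operates against (l): assessed value is $142,500, less than the $158,000 limit. Exception (a) stands.
Exception (b) fails — the compliance score is 60 points, not below 51 points.
Exception (c) does not apply: the Annual Registration is not current.
Exception (d)'s conditions are all satisfied: the reportable unit count is 15, meeting the 15 threshold; the facility operates on a batch process; the facility's floor area is 3,850 m², less than the 4,200 m² limit. Turning to paragraph (p): (p) is triggered — the laundry is within 200 m of a designated waterway. So (d) is unavailable.
Exception (e) is satisfied on its face — the baseline figure is 287, below the 300 limit; discharge is routed to a licensed treatment works; a current General Permit is held. Turning to paragraphs (q)–(r): (q) operates against (e): a current Provisional Approval is held. (r) is inapplicable (no current Standing Declaration is held), so (q) stands. (e) is therefore removed.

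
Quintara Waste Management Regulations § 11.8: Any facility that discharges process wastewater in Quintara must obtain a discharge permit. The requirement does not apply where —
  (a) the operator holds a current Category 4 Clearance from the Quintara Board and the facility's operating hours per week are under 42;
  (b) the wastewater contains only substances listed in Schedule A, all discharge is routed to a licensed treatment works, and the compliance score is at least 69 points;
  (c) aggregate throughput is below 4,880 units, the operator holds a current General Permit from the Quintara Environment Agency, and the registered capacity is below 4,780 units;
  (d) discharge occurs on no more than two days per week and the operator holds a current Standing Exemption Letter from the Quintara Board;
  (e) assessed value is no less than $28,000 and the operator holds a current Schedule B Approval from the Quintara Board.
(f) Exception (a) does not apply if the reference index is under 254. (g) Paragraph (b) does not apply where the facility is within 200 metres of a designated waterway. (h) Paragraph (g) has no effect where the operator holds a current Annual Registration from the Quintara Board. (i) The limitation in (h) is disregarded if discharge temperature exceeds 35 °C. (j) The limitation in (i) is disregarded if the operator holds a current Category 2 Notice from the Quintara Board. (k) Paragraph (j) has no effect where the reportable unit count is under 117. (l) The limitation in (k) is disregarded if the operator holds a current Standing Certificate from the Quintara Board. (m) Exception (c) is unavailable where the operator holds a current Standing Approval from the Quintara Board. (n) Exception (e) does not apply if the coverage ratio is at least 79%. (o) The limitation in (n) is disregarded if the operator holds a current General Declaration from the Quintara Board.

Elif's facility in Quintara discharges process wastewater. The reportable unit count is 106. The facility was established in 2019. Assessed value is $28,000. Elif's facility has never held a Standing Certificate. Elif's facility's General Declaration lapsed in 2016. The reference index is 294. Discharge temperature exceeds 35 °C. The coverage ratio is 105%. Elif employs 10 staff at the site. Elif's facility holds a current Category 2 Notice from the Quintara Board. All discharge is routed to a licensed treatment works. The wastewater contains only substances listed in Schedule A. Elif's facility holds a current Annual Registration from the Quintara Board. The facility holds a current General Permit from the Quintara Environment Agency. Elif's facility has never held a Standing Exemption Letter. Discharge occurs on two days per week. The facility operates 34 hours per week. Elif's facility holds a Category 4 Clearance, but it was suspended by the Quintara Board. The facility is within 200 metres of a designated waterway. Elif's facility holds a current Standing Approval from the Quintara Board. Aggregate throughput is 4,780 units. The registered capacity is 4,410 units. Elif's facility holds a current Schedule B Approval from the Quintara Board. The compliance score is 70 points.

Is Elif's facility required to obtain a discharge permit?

Yes — Elif's facility must obtain a discharge permit.

Exception (a) fails — the Category 4 Clearance is not current.
All of (b)'s requirements are met (the wastewater is Schedule-A-only; discharge is routed to a licensed treatment works; the compliance score is 70 points, meeting the 69 points threshold). But: (g) operates against (b): the facility is within 200 m of a designated waterway. (h) operates (a current Annual Registration is held), but is set aside by (i): (i) operates — discharge temperature exceeds 35 °C. (j) would limit (i) — a current Category 2 Notice is held — but (k) sets (j) aside: (k) operates against (j): the reportable unit count is 106, under the 117 limit. (l) is not triggered (there is no Standing Certificate in force), so (k) stands. So (b) is unavailable.
All of (c)'s requirements are met (aggregate throughput is 4,780 units, below the 4,880 units limit; a current General Permit is held; the registered capacity is 4,410 units, below the 4,780 units limit). However, paragraph (m) must be considered: (m) operates against (c): a current Standing Approval is held. Exception (c) does not apply.
Exception (d) fails — no current Standing Exemption Letter is held.
Exception (e) is satisfied on its face — assessed value is $28,000, meeting the $28,000 threshold; a current Schedule B Approval is held. Turning to paragraphs (n)–(o): (n) operates — the coverage ratio is 105%, meeting the 79% threshold. (o), which would lift (n), is not engaged — there is no General Declaration in force. (e) is therefore removed.
No exception applies. The general rule governs.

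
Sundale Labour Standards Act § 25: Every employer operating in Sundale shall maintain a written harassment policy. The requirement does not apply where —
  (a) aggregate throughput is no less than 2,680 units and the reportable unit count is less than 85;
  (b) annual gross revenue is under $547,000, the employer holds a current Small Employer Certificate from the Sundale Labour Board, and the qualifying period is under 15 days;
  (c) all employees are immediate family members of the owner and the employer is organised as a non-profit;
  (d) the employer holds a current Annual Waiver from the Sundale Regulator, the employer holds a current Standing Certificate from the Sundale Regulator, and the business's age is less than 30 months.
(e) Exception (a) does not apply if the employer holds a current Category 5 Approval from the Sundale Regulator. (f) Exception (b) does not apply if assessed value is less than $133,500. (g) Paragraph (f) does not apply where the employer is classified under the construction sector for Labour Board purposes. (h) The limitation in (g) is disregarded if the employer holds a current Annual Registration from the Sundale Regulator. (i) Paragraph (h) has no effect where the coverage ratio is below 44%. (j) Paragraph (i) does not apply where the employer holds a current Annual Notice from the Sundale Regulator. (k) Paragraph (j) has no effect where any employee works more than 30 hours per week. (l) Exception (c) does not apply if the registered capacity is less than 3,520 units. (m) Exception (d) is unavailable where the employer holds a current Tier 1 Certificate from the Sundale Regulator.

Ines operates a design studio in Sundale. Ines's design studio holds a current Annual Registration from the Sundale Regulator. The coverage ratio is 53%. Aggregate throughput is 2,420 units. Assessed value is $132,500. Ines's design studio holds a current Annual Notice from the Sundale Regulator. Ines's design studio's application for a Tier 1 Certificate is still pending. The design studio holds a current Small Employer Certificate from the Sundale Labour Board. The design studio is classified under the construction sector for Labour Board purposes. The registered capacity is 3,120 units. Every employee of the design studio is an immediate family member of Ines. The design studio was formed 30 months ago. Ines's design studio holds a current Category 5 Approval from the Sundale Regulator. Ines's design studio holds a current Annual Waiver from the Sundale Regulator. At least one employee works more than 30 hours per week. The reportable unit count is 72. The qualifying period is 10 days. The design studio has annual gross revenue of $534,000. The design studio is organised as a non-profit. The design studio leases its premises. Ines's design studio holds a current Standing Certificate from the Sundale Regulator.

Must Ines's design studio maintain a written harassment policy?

Exception (a) fails — aggregate throughput is 2,420 units, short of 2,680 units.
Exception (b)'s conditions are all satisfied: annual gross revenue is $534,000, under the $547,000 limit; a current Small Employer Certificate is held; the qualifying period is 10 days, under the 15 days limit. But: (f) operates against (b): assessed value is $132,500, less than the $133,500 limit. (g) would limit (f) — the design studio is classified under the construction sector — but (h) sets (g) aside: (h) operates against (g): a current Annual Registration is held. (i) is not engaged (the coverage ratio is 53%, not below 44%), so (h) stands. (b) is therefore removed.
Exception (c) is satisfied on its face — every employee is an immediate family member; the employer is a non-profit. But applying paragraph (l): (l) operates against (c): the registered capacity is 3,120 units, less than the 3,520 units limit. So (c) is unavailable.
Exception (d) does not apply: the business's age is 30 months, not less than 30 months.
Every exception is unavailable, so the rule governs.

Yes — Ines's design studio must maintain a written harassment policy.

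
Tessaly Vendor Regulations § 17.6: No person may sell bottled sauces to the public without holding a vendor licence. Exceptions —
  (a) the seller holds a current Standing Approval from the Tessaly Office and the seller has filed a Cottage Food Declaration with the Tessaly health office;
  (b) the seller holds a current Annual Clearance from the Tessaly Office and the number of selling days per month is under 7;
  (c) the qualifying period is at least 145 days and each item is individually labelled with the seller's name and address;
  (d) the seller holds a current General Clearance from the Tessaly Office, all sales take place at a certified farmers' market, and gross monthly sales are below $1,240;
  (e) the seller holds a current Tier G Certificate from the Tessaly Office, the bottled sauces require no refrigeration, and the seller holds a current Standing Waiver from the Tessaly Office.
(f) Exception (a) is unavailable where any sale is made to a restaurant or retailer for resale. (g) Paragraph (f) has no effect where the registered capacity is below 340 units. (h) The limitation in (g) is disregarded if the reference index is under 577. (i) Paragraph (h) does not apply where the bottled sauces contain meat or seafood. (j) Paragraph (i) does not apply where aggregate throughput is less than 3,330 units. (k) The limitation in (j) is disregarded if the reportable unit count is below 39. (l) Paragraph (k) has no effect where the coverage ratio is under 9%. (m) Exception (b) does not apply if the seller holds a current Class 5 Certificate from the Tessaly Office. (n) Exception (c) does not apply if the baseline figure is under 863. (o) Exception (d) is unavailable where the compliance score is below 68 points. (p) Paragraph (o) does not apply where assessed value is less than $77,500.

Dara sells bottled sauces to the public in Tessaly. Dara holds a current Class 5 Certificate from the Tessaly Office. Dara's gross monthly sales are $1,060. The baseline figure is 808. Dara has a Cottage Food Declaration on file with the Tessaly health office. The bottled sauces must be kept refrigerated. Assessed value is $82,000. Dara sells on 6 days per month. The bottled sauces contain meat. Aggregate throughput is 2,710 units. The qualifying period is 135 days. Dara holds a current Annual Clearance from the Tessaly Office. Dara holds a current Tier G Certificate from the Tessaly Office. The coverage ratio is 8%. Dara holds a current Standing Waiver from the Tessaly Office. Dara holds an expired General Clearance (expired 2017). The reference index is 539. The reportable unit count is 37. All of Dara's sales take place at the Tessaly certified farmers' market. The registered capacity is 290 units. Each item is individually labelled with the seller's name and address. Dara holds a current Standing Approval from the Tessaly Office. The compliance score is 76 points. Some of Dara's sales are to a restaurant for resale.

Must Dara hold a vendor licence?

Yes — Dara must hold a vendor licence.

Exception (a): a current Standing Approval is held; a Cottage Food Declaration is on file — every condition holds. But: (f) operates against (a): some sales are to a restaurant for resale. (g) applies (the registered capacity is 290 units, below the 340 units limit), but is displaced by (h): (h) is triggered — the reference index is 539, under the 577 limit. (i) operates (the bottled sauces contain meat), but is itself disapplied by (j): (j) operates against (i): aggregate throughput is 2,710 units, less than the 3,330 units limit. (k) applies (the reportable unit count is 37, below the 39 limit), but is itself disapplied by (l): (l) operates against (k): the coverage ratio is 8%, under the 9% limit. So (a) is unavailable.
Exception (b) is satisfied on its face — a current Annual Clearance is held; the number of selling days per month is 6, under the 7 limit. But: (m) operates against (b): a current Class 5 Certificate is held. (b) is therefore removed.
Exception (c) does not apply: the qualifying period is 135 days, short of 145 days.
Exception (d) fails — no current General Clearance is held.
Exception (e) requires that the bottled sauces require no refrigeration; but the bottled sauces require refrigeration, so (e) is unavailable.
No exception is made out. Dara falls within the general rule.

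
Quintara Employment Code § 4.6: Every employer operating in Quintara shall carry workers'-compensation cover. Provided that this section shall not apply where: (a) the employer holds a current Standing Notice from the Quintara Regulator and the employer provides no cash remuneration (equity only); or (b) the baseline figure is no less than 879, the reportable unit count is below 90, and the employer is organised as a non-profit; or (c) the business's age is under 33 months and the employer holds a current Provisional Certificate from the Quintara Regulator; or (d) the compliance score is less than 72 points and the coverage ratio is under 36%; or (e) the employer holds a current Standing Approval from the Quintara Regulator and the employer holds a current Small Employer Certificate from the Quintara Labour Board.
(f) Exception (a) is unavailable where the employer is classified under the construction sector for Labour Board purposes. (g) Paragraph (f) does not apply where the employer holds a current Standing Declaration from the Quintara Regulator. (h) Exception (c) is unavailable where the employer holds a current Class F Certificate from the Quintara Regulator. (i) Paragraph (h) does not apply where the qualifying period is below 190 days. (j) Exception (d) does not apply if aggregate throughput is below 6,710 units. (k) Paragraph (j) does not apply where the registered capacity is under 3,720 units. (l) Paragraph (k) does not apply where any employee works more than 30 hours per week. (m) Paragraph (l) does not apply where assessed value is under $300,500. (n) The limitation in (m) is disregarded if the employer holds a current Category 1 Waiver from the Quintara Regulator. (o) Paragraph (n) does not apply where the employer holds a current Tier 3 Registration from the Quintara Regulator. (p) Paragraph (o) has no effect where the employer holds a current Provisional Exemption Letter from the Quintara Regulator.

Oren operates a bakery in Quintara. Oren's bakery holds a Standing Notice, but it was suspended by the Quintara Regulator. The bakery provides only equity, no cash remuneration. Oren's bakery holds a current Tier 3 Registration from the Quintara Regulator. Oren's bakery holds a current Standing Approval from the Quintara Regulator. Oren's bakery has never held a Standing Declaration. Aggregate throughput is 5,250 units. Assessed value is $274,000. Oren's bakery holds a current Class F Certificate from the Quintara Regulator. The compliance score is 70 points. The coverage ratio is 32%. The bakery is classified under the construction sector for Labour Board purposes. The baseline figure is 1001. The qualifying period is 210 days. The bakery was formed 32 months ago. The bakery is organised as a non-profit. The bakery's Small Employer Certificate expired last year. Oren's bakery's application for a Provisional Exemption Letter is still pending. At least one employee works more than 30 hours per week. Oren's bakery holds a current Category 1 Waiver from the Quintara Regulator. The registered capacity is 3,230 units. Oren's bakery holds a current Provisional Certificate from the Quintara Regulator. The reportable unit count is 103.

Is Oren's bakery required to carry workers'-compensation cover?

Exception (a) does not apply: there is no Standing Notice in force.
Exception (b) requires that the reportable unit count is below 90; but the reportable unit count is 103, not below 90, so (b) is unavailable.
Exception (c) is satisfied on its face — the business's age is 32 months, under the 33 months limit; a current Provisional Certificate is held. However, paragraphs (h)–(i) must be considered: (h) is engaged — a current Class F Certificate is held. (i) is inapplicable (the qualifying period is 210 days, not below 190 days), so (h) stands. So (c) is unavailable.
Exception (d): the compliance score is 70 points, less than the 72 points limit; the coverage ratio is 32%, under the 36% limit — every condition holds. Under paragraphs (j)–(p): (j) would limit (d) — aggregate throughput is 5,250 units, below the 6,710 units limit — but (k) sets (j) aside: (k) is triggered — the registered capacity is 3,230 units, under the 3,720 units limit. (l) would limit (k) — at least one employee exceeds 30 hours/week — but (m) sets (l) aside: (m) operates against (l): assessed value is $274,000, under the $300,500 limit. (n) operates (a current Category 1 Waiver is held), but yields to (o): (o) operates against (n): a current Tier 3 Registration is held. (p) is not engaged (there is no Provisional Exemption Letter in force), so (o) stands. So (d) applies.
Exception (e) does not apply: the Small Employer Certificate has expired.

No — exception (d) applies; Oren's bakery is not required to carry workers'-compensation cover.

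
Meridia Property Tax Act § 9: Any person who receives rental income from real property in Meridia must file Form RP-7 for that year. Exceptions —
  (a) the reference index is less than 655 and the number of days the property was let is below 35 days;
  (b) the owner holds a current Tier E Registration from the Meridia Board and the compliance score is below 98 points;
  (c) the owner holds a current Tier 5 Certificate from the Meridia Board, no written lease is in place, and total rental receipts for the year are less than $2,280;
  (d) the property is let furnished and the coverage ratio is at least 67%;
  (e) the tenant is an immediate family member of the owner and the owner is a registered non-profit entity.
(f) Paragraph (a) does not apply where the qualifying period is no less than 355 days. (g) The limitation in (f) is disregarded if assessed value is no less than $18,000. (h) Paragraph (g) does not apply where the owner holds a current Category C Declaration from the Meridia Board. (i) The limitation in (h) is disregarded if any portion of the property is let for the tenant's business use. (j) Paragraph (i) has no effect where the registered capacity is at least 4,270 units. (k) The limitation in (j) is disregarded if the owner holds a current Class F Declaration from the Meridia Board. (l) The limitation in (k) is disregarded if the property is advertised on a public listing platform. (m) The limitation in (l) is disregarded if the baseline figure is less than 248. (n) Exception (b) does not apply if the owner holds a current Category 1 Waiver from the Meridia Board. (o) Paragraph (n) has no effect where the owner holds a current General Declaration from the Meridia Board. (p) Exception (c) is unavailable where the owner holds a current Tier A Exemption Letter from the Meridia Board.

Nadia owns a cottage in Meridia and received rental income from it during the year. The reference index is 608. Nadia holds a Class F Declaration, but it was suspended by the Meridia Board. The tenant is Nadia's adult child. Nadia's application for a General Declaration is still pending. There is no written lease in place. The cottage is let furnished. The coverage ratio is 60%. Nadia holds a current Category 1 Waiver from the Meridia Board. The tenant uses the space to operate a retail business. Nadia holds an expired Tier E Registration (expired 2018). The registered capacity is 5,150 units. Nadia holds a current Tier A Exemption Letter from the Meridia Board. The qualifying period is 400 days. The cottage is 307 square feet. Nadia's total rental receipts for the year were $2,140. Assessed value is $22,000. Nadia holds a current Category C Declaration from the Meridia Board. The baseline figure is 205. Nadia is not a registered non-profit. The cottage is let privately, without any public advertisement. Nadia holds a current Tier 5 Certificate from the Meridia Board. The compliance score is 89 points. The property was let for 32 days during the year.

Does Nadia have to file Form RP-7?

Exception (a) is satisfied on its face — the reference index is 608, less than the 655 limit; the number of days the property was let is 32 days, below the 35 days limit. But applying paragraphs (f)–(m): (f) operates against (a): the qualifying period is 400 days, meeting the 355 days threshold. (g) applies (assessed value is $22,000, meeting the $18,000 threshold), but yields to (h): (h) is engaged — a current Category C Declaration is held. (i) would limit (h) — the space is let for business use — but (j) sets (i) aside: (j) operates against (i): the registered capacity is 5,150 units, meeting the 4,270 units threshold. (k), which would lift (j), does not operate here — no current Class F Declaration is held. So (a) is unavailable.
Exception (b) requires that the owner holds a current Tier E Registration from the Meridia Board; but no current Tier E Registration is held, so (b) is unavailable.
Exception (c)'s conditions are all satisfied: a current Tier 5 Certificate is held; there is no written lease; total rental receipts for the year are $2,140, less than the $2,280 limit. But: (p) operates against (c): a current Tier A Exemption Letter is held. So (c) is unavailable.
Exception (d) fails — the coverage ratio is 60%, short of 67%.
Exception (e) does not apply: Nadia is not a registered non-profit.
Every exception is unavailable, so the rule governs.

Yes — Nadia must file Form RP-7.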